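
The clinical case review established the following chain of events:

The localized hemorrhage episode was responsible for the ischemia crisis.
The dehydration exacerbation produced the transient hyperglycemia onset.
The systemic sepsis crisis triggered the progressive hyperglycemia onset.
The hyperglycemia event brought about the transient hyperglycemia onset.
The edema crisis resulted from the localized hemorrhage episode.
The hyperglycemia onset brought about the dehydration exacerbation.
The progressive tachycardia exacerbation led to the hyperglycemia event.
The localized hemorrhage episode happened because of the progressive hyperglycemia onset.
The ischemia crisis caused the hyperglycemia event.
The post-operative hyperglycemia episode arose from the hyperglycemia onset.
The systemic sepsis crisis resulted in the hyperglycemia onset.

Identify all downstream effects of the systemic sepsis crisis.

the dehydration exacerbation, the edema crisis, the hyperglycemia event, the hyperglycemia onset, the ischemia crisis, the localized hemorrhage episode, the post-operative hyperglycemia episode, the progressive hyperglycemia onset, the transient hyperglycemia onset

Direct effects: the hyperglycemia onset, the progressive hyperglycemia onset.
2 steps out: the post-operative hyperglycemia episode, the localized hemorrhage episode, the dehydration exacerbation.
3 steps out: the edema crisis, the ischemia crisis, the transient hyperglycemia onset.
4 steps out: the hyperglycemia event.
Not reachable from it: the progressive tachycardia exacerbation.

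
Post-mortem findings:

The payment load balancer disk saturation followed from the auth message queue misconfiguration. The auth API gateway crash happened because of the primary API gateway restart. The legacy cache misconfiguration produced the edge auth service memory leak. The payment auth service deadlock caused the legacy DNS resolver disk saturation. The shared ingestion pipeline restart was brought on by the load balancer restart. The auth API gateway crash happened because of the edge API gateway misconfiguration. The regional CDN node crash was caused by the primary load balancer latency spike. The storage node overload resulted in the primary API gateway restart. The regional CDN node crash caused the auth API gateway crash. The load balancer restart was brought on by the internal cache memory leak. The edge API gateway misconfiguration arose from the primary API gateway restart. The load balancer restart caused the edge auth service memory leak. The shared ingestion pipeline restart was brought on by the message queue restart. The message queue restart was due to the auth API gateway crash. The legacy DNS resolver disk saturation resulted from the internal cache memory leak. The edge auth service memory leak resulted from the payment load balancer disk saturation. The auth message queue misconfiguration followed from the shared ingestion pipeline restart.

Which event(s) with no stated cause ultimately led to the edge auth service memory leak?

the internal cache memory leak, the legacy cache misconfiguration, the primary load balancer latency spike, the storage node overload

Tracing upstream from the edge auth service memory leak: the edge auth service memory leak ← the load balancer restart ← the internal cache memory leak.
A separate upstream branch: the edge auth service memory leak ← the payment load balancer disk saturation ← the auth message queue misconfiguration ← the shared ingestion pipeline restart ← the message queue restart ← the auth API gateway crash ← the primary API gateway restart ← the storage node overload.
A separate upstream branch: the edge auth service memory leak ← the payment load balancer disk saturation ← the auth message queue misconfiguration ← the shared ingestion pipeline restart ← the message queue restart ← the auth API gateway crash ← the regional CDN node crash ← the primary load balancer latency spike.
A separate upstream branch: the edge auth service memory leak ← the legacy cache misconfiguration.
Each of those chain origins has no stated cause.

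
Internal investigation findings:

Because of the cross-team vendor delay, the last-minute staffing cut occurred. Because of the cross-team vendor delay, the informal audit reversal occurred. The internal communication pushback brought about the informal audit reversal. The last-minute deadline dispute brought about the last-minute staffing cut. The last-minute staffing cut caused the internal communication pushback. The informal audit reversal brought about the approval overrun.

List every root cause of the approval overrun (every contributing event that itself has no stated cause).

Tracing upstream from the approval overrun: the approval overrun ← the informal audit reversal ← the cross-team vendor delay.
A separate upstream branch: the approval overrun ← the informal audit reversal ← the internal communication pushback ← the last-minute staffing cut ← the last-minute deadline dispute.
Each of those chain origins has no stated cause.

the cross-team vendor delay, the last-minute deadline dispute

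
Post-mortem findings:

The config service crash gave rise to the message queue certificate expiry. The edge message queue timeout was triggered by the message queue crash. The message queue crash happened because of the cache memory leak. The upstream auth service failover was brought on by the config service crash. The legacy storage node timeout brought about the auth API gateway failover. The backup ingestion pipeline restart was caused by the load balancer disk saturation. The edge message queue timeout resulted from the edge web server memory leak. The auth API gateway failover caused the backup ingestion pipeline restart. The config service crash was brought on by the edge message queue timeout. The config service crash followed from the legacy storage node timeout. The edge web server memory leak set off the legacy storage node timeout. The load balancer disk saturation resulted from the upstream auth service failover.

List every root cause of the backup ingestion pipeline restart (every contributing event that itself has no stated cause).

Tracing upstream from the backup ingestion pipeline restart: the backup ingestion pipeline restart ← the auth API gateway failover ← the legacy storage node timeout ← the edge web server memory leak.
A separate upstream branch: the backup ingestion pipeline restart ← the load balancer disk saturation ← the upstream auth service failover ← the config service crash ← the edge message queue timeout ← the message queue crash ← the cache memory leak.
Each of those chain origins has no stated cause.

the cache memory leak, the edge web server memory leak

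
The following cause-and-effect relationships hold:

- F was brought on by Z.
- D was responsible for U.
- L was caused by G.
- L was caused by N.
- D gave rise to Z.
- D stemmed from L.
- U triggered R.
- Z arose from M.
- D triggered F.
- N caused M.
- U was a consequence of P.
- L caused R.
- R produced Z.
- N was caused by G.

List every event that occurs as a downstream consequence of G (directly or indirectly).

Direct effects: N, L.
2 steps out: D, M, R.
3 steps out: U, Z, F.
Not reachable from it: P.

D, F, L, M, N, R, U, Z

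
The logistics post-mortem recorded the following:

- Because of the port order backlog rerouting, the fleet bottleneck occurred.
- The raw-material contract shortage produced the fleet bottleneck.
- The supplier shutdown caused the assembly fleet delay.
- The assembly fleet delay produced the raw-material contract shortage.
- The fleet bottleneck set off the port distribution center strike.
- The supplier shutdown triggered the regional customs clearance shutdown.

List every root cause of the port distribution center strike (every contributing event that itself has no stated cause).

the port order backlog rerouting, the supplier shutdown

Tracing upstream from the port distribution center strike: the port distribution center strike ← the fleet bottleneck ← the raw-material contract shortage ← the assembly fleet delay ← the supplier shutdown.
A separate upstream branch: the port distribution center strike ← the fleet bottleneck ← the port order backlog rerouting.
Each of those chain origins has no stated cause.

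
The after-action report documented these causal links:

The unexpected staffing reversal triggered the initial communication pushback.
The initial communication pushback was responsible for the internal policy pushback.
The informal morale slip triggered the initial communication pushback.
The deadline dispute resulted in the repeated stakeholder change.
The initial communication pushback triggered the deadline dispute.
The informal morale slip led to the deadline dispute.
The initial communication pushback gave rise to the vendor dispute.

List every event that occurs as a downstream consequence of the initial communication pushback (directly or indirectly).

the deadline dispute, the internal policy pushback, the repeated stakeholder change, the vendor dispute

Direct effects: the deadline dispute, the internal policy pushback, the vendor dispute.
2 steps out: the repeated stakeholder change.
Not reachable from it: the unexpected staffing reversal, the informal morale slip.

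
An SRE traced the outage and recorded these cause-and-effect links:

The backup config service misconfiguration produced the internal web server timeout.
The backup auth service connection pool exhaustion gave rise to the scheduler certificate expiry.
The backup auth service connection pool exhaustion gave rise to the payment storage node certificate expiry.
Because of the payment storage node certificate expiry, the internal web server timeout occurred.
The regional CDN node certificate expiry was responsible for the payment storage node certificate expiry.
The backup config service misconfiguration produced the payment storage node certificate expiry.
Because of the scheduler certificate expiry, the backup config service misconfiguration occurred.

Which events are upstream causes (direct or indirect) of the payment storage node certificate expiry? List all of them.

the backup auth service connection pool exhaustion, the backup config service misconfiguration, the regional CDN node certificate expiry, the scheduler certificate expiry

Immediate causes of the payment storage node certificate expiry: the regional CDN node certificate expiry, the backup auth service connection pool exhaustion, the backup config service misconfiguration.
Further upstream: the scheduler certificate expiry.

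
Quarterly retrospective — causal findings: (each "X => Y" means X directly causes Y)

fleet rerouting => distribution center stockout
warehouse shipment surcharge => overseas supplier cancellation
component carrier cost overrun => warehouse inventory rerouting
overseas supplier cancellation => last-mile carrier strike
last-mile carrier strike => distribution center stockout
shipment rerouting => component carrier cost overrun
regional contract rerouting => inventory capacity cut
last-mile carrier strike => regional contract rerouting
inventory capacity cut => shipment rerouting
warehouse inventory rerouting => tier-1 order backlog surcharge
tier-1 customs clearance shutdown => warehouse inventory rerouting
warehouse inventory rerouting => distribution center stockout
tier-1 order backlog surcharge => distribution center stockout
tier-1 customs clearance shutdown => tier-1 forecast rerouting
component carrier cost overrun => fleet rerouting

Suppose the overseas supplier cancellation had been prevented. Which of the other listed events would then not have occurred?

the component carrier cost overrun, the fleet rerouting, the inventory capacity cut, the last-mile carrier strike, the regional contract rerouting, the shipment rerouting

Downstream of the overseas supplier cancellation: the last-mile carrier strike, the regional contract rerouting, the inventory capacity cut, the shipment rerouting, the component carrier cost overrun, the warehouse inventory rerouting, the fleet rerouting, the tier-1 order backlog surcharge, the distribution center stockout.
Of those, still caused via another path: the warehouse inventory rerouting, the tier-1 order backlog surcharge, the distribution center stockout.
The remainder have no surviving cause.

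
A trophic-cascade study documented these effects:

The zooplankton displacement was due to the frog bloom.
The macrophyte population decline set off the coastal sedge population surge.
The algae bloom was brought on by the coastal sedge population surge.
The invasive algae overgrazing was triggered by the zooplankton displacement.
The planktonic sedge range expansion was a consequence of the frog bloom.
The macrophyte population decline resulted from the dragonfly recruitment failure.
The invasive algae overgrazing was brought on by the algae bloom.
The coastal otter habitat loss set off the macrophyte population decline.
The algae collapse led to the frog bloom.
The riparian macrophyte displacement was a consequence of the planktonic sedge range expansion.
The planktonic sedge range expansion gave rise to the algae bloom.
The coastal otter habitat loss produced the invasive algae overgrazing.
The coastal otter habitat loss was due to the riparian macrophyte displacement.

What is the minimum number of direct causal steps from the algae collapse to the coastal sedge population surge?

Shortest chain: the algae collapse → the frog bloom → the planktonic sedge range expansion → the riparian macrophyte displacement → the coastal otter habitat loss → the macrophyte population decline → the coastal sedge population surge.

6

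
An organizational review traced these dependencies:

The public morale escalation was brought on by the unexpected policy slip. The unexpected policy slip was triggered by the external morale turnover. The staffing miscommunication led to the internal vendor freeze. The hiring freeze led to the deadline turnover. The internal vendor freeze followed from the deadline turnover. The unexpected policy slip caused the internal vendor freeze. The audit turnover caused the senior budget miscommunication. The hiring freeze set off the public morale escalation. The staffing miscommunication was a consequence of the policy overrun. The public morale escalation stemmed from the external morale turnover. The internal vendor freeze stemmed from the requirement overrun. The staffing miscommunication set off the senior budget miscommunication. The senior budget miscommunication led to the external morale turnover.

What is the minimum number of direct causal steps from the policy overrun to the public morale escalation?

Shortest chain: the policy overrun → the staffing miscommunication → the senior budget miscommunication → the external morale turnover → the public morale escalation.

4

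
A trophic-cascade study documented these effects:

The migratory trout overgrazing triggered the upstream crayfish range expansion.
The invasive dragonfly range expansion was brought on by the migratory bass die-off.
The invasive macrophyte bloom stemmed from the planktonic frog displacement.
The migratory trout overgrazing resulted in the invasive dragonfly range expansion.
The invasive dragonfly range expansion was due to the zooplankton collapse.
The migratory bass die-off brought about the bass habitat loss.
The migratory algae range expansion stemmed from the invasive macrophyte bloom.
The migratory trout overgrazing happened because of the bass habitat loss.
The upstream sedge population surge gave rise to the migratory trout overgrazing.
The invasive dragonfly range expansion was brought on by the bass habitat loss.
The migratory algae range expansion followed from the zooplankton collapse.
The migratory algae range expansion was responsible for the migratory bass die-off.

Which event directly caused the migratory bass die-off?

Upstream contributors include the zooplankton collapse, the planktonic frog displacement, the invasive macrophyte bloom, but only the migratory algae range expansion feeds directly into the migratory bass die-off.

the migratory algae range expansion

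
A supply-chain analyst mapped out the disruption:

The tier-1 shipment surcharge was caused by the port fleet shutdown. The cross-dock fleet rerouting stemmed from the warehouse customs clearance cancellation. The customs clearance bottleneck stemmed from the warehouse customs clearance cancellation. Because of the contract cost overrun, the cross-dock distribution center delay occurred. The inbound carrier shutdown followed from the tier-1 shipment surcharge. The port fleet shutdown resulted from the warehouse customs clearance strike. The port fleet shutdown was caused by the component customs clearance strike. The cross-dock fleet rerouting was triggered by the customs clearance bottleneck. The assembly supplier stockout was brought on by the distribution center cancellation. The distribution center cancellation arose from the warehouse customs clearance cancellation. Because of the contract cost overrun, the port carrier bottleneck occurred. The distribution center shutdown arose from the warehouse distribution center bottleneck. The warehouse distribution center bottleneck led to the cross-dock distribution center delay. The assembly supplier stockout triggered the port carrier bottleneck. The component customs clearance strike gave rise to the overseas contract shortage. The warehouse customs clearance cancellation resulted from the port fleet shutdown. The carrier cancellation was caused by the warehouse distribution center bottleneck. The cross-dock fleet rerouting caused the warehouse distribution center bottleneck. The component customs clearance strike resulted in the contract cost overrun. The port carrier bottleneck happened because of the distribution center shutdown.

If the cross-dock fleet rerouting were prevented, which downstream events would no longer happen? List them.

the carrier cancellation, the distribution center shutdown, the warehouse distribution center bottleneck

Downstream of the cross-dock fleet rerouting: the warehouse distribution center bottleneck, the carrier cancellation, the cross-dock distribution center delay, the distribution center shutdown, the port carrier bottleneck.
Of those, still caused via another path: the cross-dock distribution center delay, the port carrier bottleneck.
The remainder have no surviving cause.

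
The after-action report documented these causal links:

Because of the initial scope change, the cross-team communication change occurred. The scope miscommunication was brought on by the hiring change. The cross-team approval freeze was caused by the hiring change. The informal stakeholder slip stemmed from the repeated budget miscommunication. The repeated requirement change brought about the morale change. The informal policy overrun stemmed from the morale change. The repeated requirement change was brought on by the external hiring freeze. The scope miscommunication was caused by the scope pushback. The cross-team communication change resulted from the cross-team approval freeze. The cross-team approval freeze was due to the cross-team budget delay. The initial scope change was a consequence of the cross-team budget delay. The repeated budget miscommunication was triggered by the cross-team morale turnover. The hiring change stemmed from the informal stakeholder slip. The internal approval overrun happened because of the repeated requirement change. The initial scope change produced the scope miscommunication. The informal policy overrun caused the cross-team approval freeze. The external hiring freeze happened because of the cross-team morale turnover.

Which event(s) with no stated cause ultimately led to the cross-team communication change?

Tracing upstream from the cross-team communication change: the cross-team communication change ← the cross-team approval freeze ← the hiring change ← the informal stakeholder slip ← the repeated budget miscommunication ← the cross-team morale turnover.
A separate upstream branch: the cross-team communication change ← the initial scope change ← the cross-team budget delay.
Each of those chain origins has no stated cause.

the cross-team budget delay, the cross-team morale turnover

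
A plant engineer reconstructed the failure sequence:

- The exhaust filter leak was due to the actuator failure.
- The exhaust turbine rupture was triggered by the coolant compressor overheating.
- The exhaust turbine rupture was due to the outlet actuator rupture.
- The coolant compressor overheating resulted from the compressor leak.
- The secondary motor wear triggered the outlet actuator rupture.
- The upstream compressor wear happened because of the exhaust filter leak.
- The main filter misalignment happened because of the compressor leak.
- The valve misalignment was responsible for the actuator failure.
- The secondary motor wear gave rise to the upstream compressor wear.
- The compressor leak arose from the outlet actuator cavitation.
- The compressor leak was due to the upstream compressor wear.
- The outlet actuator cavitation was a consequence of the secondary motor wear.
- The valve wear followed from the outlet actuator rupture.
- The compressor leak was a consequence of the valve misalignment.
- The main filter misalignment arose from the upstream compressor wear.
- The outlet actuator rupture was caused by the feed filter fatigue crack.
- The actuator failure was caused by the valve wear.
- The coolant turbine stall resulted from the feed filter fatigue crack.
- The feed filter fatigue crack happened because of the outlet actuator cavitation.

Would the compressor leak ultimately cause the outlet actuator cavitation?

The compressor leak leads to the coolant compressor overheating, the main filter misalignment, the exhaust turbine rupture; the outlet actuator cavitation is not among them.

No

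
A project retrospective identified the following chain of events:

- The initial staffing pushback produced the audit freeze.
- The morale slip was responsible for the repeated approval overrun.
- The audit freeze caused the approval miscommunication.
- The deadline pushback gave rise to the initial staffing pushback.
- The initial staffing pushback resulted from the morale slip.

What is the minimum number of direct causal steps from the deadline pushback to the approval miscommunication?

3

Shortest chain: the deadline pushback → the initial staffing pushback → the audit freeze → the approval miscommunication.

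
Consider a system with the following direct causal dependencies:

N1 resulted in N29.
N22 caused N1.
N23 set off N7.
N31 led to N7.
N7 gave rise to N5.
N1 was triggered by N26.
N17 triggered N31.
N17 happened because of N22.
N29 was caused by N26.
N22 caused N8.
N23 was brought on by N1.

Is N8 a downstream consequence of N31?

N31 leads to N7, N5; N8 is not among them.

No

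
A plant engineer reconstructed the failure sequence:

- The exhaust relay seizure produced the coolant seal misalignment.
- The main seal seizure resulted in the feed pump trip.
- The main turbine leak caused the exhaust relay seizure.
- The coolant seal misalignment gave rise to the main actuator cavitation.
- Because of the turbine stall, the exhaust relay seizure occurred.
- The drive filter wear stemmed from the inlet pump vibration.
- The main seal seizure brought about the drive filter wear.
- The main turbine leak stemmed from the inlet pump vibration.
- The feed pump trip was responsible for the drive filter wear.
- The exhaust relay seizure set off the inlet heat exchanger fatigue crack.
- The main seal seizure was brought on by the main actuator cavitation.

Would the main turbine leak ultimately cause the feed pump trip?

There is a causal chain: the main turbine leak → the exhaust relay seizure → the coolant seal misalignment → the main actuator cavitation → the main seal seizure → the feed pump trip.

Yes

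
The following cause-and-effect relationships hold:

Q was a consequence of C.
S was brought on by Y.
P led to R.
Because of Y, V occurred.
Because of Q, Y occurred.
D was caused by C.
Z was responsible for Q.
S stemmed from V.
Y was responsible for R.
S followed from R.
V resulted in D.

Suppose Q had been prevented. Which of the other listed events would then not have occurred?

V, Y

Downstream of Q: Y, R, V, D, S.
Of those, still caused via another path: R, D, S.
The remainder have no surviving cause.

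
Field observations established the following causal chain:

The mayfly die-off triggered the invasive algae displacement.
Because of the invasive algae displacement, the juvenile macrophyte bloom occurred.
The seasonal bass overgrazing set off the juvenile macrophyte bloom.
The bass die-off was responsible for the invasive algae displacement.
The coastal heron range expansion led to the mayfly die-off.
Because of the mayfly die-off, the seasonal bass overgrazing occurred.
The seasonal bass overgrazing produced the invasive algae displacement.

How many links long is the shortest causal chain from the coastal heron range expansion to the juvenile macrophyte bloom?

Shortest chain: the coastal heron range expansion → the mayfly die-off → the seasonal bass overgrazing → the juvenile macrophyte bloom.

3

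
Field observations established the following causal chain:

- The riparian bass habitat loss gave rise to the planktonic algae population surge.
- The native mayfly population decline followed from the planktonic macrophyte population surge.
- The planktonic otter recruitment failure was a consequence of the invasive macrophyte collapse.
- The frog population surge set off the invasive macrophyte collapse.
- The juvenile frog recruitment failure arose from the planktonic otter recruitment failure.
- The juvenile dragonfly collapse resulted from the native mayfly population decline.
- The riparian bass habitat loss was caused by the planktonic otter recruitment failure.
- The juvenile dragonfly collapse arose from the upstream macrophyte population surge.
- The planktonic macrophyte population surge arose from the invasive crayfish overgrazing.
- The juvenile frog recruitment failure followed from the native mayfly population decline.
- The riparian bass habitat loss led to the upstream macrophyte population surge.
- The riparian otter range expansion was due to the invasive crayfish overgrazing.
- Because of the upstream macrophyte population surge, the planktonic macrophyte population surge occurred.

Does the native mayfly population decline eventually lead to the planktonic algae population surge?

No

The native mayfly population decline leads to the juvenile frog recruitment failure, the juvenile dragonfly collapse; the planktonic algae population surge is not among them.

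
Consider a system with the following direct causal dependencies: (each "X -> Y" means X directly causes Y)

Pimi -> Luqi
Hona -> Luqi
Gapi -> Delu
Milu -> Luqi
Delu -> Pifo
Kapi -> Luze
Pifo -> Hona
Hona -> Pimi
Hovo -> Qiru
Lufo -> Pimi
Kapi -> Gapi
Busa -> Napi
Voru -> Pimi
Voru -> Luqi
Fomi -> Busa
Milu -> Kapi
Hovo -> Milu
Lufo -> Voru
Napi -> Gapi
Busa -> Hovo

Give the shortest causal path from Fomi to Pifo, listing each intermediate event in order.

Fomi → Busa
Busa → Napi
Napi → Gapi
Gapi → Delu
Delu → Pifo
Length: 5 steps.

Fomi → Busa → Napi → Gapi → Delu → Pifo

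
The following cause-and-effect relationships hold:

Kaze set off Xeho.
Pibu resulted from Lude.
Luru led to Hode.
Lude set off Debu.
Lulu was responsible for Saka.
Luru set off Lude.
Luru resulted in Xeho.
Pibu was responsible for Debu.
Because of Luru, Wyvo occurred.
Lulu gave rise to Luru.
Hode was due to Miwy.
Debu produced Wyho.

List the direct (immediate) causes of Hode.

Upstream contributors include Lulu, but only Luru, Miwy feed directly into Hode.

Luru, Miwy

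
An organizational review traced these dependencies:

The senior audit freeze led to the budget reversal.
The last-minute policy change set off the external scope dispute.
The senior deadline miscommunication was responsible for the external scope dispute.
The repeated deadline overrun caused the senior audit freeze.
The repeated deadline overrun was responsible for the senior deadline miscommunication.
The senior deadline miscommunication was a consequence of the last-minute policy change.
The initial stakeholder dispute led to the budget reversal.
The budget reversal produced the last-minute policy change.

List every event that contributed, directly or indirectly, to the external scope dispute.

Immediate causes of the external scope dispute: the last-minute policy change, the senior deadline miscommunication.
Further upstream: the repeated deadline overrun, the senior audit freeze, the budget reversal, the initial stakeholder dispute.

the budget reversal, the initial stakeholder dispute, the last-minute policy change, the repeated deadline overrun, the senior audit freeze, the senior deadline miscommunication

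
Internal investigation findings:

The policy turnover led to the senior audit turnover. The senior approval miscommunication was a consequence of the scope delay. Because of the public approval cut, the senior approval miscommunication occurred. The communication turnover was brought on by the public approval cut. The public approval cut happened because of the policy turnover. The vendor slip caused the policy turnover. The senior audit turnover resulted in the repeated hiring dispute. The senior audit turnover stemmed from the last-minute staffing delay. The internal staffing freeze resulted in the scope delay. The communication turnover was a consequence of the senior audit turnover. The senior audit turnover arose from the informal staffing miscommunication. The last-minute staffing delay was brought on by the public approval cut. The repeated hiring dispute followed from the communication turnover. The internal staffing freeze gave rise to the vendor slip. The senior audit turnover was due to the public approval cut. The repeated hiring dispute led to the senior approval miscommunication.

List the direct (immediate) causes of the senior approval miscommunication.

Upstream contributors include the internal staffing freeze, the vendor slip, the policy turnover, the last-minute staffing delay, the informal staffing miscommunication, the senior audit turnover, the communication turnover, but only the public approval cut, the repeated hiring dispute, the scope delay feed directly into the senior approval miscommunication.

the public approval cut, the repeated hiring dispute, the scope delay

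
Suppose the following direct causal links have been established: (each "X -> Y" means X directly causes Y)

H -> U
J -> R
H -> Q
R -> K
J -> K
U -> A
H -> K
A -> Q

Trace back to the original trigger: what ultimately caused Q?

Tracing upstream from Q: Q ← H.
H has no stated cause, so it is the root.

H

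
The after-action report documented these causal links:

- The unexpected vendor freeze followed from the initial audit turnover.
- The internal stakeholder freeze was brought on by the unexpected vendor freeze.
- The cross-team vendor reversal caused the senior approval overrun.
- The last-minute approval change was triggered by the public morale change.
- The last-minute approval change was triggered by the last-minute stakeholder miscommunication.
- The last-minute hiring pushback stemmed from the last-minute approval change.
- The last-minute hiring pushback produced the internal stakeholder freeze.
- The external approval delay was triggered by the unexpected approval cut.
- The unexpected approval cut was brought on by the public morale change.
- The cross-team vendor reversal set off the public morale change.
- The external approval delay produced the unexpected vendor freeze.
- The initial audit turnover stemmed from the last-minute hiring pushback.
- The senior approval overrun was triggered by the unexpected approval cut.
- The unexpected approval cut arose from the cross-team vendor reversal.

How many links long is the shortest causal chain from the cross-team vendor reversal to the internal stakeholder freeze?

4

Shortest chain: the cross-team vendor reversal → the public morale change → the last-minute approval change → the last-minute hiring pushback → the internal stakeholder freeze.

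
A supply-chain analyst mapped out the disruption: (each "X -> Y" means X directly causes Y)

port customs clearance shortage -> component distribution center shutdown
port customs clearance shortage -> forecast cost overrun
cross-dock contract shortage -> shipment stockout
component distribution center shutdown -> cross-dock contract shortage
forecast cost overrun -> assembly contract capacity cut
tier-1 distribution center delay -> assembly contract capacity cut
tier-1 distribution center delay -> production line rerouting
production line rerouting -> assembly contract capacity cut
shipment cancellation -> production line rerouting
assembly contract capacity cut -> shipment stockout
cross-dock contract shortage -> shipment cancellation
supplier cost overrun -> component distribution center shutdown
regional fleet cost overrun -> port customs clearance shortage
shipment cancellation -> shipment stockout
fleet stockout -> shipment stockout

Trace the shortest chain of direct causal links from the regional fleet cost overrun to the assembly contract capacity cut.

the regional fleet cost overrun → the port customs clearance shortage
the port customs clearance shortage → the forecast cost overrun
the forecast cost overrun → the assembly contract capacity cut
Length: 3 steps.

the regional fleet cost overrun → the port customs clearance shortage → the forecast cost overrun → the assembly contract capacity cut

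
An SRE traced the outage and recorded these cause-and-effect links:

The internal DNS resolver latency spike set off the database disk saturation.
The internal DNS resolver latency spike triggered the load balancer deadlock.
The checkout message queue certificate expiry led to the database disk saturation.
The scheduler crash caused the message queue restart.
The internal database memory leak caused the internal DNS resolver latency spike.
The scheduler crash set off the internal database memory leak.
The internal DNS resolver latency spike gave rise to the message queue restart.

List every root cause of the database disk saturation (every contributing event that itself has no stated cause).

the checkout message queue certificate expiry, the scheduler crash

Tracing upstream from the database disk saturation: the database disk saturation ← the internal DNS resolver latency spike ← the internal database memory leak ← the scheduler crash.
A separate upstream branch: the database disk saturation ← the checkout message queue certificate expiry.
Each of those chain origins has no stated cause.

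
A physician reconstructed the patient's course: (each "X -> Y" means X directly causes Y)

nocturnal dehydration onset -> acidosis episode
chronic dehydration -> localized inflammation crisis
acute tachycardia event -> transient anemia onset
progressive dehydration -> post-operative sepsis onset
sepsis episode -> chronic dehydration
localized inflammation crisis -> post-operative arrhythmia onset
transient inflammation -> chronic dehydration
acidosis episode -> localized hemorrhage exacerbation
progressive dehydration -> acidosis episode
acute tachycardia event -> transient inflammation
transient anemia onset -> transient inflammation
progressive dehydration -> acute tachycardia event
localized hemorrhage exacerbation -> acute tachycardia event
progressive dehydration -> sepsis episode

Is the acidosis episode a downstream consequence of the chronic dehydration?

No

The chronic dehydration leads to the localized inflammation crisis, the post-operative arrhythmia onset; the acidosis episode is not among them.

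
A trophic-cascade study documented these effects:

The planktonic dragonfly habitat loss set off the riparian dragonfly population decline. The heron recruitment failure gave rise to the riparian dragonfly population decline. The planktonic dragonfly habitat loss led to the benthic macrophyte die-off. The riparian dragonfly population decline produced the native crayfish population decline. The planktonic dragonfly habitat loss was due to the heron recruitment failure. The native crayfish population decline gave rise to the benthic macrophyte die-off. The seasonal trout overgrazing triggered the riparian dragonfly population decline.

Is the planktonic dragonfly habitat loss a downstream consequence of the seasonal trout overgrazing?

No

The seasonal trout overgrazing leads to the riparian dragonfly population decline, the native crayfish population decline, the benthic macrophyte die-off; the planktonic dragonfly habitat loss is not among them.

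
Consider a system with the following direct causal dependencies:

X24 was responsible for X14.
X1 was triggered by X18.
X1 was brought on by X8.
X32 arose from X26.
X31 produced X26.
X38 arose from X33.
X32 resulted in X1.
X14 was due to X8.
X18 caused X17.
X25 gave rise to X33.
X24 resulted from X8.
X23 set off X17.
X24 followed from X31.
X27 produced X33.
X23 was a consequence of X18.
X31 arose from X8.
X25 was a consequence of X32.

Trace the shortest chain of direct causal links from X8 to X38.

X8 → X31
X31 → X26
X26 → X32
X32 → X25
X25 → X33
X33 → X38
Length: 6 steps.

X8 → X31 → X26 → X32 → X25 → X33 → X38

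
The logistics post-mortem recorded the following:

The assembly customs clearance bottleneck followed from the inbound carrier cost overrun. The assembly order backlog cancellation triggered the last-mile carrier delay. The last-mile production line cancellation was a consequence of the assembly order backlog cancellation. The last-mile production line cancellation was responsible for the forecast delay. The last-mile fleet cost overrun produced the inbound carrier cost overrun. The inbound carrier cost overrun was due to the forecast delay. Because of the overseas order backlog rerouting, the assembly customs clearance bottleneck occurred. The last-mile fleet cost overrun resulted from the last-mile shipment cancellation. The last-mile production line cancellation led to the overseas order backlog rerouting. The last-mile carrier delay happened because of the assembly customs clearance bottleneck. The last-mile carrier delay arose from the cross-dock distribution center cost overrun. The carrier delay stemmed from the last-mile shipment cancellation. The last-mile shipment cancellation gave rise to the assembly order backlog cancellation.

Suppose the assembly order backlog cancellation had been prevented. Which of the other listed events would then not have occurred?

the forecast delay, the last-mile production line cancellation, the overseas order backlog rerouting

Downstream of the assembly order backlog cancellation: the last-mile production line cancellation, the forecast delay, the overseas order backlog rerouting, the inbound carrier cost overrun, the assembly customs clearance bottleneck, the last-mile carrier delay.
Of those, still caused via another path: the inbound carrier cost overrun, the assembly customs clearance bottleneck, the last-mile carrier delay.
The remainder have no surviving cause.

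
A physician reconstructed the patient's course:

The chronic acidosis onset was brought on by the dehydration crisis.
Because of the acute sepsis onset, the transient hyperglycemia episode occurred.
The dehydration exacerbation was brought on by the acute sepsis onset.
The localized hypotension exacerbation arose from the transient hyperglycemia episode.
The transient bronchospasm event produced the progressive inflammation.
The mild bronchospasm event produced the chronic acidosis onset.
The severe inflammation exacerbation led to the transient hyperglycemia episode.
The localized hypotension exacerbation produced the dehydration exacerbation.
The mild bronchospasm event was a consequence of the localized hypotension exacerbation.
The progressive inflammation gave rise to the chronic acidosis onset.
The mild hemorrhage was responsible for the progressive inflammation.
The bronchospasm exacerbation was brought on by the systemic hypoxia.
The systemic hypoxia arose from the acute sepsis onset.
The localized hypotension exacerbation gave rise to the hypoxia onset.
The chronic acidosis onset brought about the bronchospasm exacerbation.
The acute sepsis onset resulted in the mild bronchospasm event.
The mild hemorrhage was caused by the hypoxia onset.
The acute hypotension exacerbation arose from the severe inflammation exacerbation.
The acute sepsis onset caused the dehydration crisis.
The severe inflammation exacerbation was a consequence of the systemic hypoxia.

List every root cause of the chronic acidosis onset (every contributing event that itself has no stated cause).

the acute sepsis onset, the transient bronchospasm event

Tracing upstream from the chronic acidosis onset: the chronic acidosis onset ← the dehydration crisis ← the acute sepsis onset.
A separate upstream branch: the chronic acidosis onset ← the progressive inflammation ← the transient bronchospasm event.
Each of those chain origins has no stated cause.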